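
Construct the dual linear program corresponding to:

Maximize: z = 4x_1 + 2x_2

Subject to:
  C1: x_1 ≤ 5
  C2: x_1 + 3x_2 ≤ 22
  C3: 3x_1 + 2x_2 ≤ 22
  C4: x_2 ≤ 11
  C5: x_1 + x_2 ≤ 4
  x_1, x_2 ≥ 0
Minimize: z = 5y1 + 22y2 + 22y3 + 11y4 + 4y5

Subject to:
  C1: -y1 - y2 - 3y3 - y5 ≤ -4
  C2: -3y2 - 2y3 - y4 - y5 ≤ -2
  y1, y2, y3, y4, y5 ≥ 0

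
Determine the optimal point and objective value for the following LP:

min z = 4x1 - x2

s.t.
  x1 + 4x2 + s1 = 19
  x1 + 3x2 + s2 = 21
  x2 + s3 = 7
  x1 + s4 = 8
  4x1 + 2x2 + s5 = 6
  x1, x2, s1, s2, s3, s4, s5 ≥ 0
x1 = 0, x2 = 3, z = -3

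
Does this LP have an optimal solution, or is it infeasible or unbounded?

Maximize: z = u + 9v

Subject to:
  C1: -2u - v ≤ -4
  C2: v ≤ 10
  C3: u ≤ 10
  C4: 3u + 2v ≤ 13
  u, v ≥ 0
The point (0, 6.5) satisfies every constraint, so the LP is feasible; the constraints give u ≤ 10 and v ≤ 10, which with u, v ≥ 0 keep the feasible region inside a bounded box. A feasible, bounded LP attains a finite optimum at a vertex.

Evaluating z = u + 9v at each vertex:
  (2, 0): z = 2
  (4.333, 0): z = 4.333
  (0, 6.5): z = 58.5
  (0, 4): z = 36

The LP has an optimal solution: (0, 6.5) with z = 58.5.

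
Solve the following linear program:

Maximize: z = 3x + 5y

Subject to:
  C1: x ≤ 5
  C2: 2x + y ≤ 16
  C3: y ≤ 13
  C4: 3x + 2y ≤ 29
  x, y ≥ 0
Each vertex is the intersection of two constraint boundaries that also satisfies all remaining constraints:
  x = 0 and y = 0 → (0, 0)
  x = 5 and y = 0 → (5, 0)
  x = 5 and 2x + y = 16 → (5, 6)
  2x + y = 16 and 3x + 2y = 29 → (3, 10)
  y = 13 and 3x + 2y = 29 → (1, 13)
  y = 13 and x = 0 → (0, 13)

Evaluating z = 3x + 5y at each vertex:
  (0, 0): z = 0
  (5, 0): z = 15
  (5, 6): z = 45
  (3, 10): z = 59
  (1, 13): z = 68
  (0, 13): z = 65

The maximum is at (1, 13) with z = 68.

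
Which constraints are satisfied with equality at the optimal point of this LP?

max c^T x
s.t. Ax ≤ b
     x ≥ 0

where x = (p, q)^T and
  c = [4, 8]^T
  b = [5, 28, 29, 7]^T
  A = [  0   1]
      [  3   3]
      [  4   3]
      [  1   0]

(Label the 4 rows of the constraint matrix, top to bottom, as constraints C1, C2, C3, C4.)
Optimal: p = 3.5, q = 5
Slack at optimum:
  C1: slack = 0 (binding)
  C2: slack = 2.5
  C3: slack = 0 (binding)
  C4: slack = 3.5
  p ≥ 0: p = 3.5
  q ≥ 0: q = 5
Binding constraints: C1, C3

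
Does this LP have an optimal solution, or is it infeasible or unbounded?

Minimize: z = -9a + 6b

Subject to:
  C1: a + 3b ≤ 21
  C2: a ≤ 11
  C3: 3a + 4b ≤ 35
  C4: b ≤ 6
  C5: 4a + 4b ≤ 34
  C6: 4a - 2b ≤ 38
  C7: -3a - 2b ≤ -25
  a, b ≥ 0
The point (8.5, 0) satisfies every constraint, so the LP is feasible; the constraints give a ≤ 11 and b ≤ 6, which with a, b ≥ 0 keep the feasible region inside a bounded box. A feasible, bounded LP attains a finite optimum at a vertex.

Evaluating z = -9a + 6b at each vertex:
  (8.333, 0): z = -75
  (8.5, 0): z = -76.5
  (8, 0.5): z = -69

Feasible with finite optimum z* = -76.5 at (8.5, 0).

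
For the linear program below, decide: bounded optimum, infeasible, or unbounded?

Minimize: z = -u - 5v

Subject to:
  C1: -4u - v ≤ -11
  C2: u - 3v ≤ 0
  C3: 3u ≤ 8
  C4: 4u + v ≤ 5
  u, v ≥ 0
C4 requires 4u + v ≤ 5, while C1 (-4u - v ≤ -11) is equivalent to 4u + v ≥ 11. Together they would need 11 ≤ 4u + v ≤ 5, which is impossible since 11 > 5. No point satisfies all constraints.

Infeasible — the constraint set is empty.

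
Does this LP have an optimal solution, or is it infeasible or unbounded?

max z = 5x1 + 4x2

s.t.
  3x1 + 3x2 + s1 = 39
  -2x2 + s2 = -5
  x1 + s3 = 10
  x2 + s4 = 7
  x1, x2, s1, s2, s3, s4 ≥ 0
The point (10, 3) satisfies every constraint, so the LP is feasible; the constraints give x1 ≤ 10 and x2 ≤ 7, which with x1, x2 ≥ 0 keep the feasible region inside a bounded box. A feasible, bounded LP attains a finite optimum at a vertex.

Feasible with finite optimum z* = 62 at (10, 3).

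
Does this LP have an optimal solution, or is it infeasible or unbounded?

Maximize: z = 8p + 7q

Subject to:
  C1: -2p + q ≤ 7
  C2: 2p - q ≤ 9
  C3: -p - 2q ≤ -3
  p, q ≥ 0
Feasible point: (0, 2) satisfies every constraint, so the LP is feasible.
Direction d = (1, 2): for each constraint row a, a·d ≤ 0 —
  (-2)(1) + (1)(2) = 0 ≤ 0
  (2)(1) + (-1)(2) = 0 ≤ 0
  (-1)(1) + (-2)(2) = -5 ≤ 0
and d ≥ 0, so (0, 2) + t·d stays feasible for every t ≥ 0. Along this ray z = 8p + 7q changes by 22 per unit t, so z → +∞.

The LP is unbounded; z can be made arbitrarily large.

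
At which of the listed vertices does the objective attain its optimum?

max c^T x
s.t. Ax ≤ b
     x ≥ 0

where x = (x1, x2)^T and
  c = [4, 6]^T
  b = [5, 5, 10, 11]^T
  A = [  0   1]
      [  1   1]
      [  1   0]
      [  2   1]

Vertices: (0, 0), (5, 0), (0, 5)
(0, 5) with z = 30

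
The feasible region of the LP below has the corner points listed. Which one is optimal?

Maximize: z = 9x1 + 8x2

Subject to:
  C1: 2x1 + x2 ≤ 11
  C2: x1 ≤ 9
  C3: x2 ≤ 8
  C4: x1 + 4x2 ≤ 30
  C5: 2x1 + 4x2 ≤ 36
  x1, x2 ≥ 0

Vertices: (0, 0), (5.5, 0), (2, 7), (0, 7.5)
Evaluating z = 9x1 + 8x2 at each vertex:
  (0, 0): z = 0
  (5.5, 0): z = 49.5
  (2, 7): z = 74
  (0, 7.5): z = 60

The largest value is z = 74, attained at (2, 7).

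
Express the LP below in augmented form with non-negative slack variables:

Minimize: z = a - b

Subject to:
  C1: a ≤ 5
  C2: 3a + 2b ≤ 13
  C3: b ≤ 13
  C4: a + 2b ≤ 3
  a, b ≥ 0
min z = a - b

s.t.
  a + s1 = 5
  3a + 2b + s2 = 13
  b + s3 = 13
  a + 2b + s4 = 3
  a, b, s1, s2, s3, s4 ≥ 0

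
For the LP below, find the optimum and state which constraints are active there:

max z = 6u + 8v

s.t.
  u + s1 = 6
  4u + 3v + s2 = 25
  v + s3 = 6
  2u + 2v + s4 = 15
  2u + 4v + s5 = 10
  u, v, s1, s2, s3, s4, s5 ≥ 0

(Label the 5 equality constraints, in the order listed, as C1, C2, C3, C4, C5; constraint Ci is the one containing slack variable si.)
Optimal: u = 5, v = 0
Slack at optimum:
  C1: slack = 1
  C2: slack = 5
  C3: slack = 6
  C4: slack = 5
  C5: slack = 0 (binding)
  u ≥ 0: u = 5
  v ≥ 0: v = 0 (binding)
Binding constraints: C5, v ≥ 0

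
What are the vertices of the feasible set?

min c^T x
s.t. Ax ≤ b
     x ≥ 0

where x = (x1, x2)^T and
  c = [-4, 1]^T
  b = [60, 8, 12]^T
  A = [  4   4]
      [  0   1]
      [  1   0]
Each vertex is the intersection of two constraint boundaries that also satisfies all remaining constraints:
  x1 = 0 and x2 = 0 → (0, 0)
  x1 = 12 and x2 = 0 → (12, 0)
  4x1 + 4x2 = 60 and x1 = 12 → (12, 3)
  4x1 + 4x2 = 60 and x2 = 8 → (7, 8)
  x2 = 8 and x1 = 0 → (0, 8)

Vertices: (0, 0), (12, 0), (12, 3), (7, 8), (0, 8)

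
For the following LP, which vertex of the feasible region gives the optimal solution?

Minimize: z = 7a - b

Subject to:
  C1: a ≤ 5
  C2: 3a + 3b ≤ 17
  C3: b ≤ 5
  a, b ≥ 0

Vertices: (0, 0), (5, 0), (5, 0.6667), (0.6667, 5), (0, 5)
Evaluating z = 7a - b at each vertex:
  (0, 0): z = 0
  (5, 0): z = 35
  (5, 0.6667): z = 34.33
  (0.6667, 5): z = -0.3333
  (0, 5): z = -5

The smallest value is z = -5, attained at (0, 5).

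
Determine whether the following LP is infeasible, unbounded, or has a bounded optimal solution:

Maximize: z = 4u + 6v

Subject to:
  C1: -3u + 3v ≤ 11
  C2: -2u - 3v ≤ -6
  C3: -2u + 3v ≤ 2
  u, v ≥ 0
Feasible point: (2, 1) satisfies every constraint, so the LP is feasible.
Direction d = (1, 0): for each constraint row a, a·d ≤ 0 —
  (-3)(1) + (3)(0) = -3 ≤ 0
  (-2)(1) + (-3)(0) = -2 ≤ 0
  (-2)(1) + (3)(0) = -2 ≤ 0
and d ≥ 0, so (2, 1) + t·d stays feasible for every t ≥ 0. Along this ray z = 4u + 6v changes by 4 per unit t, so z → +∞.

The LP is unbounded; z can be made arbitrarily large.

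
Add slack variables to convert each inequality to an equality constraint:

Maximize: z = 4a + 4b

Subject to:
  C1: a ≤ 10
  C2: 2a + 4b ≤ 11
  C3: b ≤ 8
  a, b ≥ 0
max z = 4a + 4b

s.t.
  a + s1 = 10
  2a + 4b + s2 = 11
  b + s3 = 8
  a, b, s1, s2, s3 ≥ 0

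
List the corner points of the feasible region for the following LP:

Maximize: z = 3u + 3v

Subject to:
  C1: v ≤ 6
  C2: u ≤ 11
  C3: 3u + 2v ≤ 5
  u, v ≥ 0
Each vertex is the intersection of two constraint boundaries that also satisfies all remaining constraints:
  u = 0 and v = 0 → (0, 0)
  3u + 2v = 5 and v = 0 → (1.667, 0)
  3u + 2v = 5 and u = 0 → (0, 2.5)

Vertices: (0, 0), (1.667, 0), (0, 2.5)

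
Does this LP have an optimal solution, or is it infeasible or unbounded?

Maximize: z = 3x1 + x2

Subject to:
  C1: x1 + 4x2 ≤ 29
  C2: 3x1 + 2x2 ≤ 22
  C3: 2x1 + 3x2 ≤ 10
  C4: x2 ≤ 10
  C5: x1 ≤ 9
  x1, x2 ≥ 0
The point (5, 0) satisfies every constraint, so the LP is feasible; the constraints give x1 ≤ 9 and x2 ≤ 10, which with x1, x2 ≥ 0 keep the feasible region inside a bounded box. A feasible, bounded LP attains a finite optimum at a vertex.

Evaluating z = 3x1 + x2 at each vertex:
  (0, 0): z = 0
  (5, 0): z = 15
  (0, 3.333): z = 3.333

Feasible with finite optimum z* = 15 at (5, 0).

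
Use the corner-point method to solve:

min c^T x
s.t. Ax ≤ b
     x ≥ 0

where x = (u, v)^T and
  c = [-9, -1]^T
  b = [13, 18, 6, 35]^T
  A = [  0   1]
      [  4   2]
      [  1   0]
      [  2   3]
u = 4.5, v = 0, z = -40.5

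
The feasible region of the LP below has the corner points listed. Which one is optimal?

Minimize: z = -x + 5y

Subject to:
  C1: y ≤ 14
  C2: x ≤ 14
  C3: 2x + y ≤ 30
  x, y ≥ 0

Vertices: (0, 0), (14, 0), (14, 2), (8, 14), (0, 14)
Evaluating z = -x + 5y at each vertex:
  (0, 0): z = 0
  (14, 0): z = -14
  (14, 2): z = -4
  (8, 14): z = 62
  (0, 14): z = 70

The smallest value is z = -14, attained at (14, 0).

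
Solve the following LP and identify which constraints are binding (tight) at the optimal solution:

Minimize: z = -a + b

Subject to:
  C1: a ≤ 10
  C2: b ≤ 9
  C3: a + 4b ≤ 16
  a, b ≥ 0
Optimal: a = 10, b = 0
Slack at optimum:
  C1: slack = 0 (binding)
  C2: slack = 9
  C3: slack = 6
  a ≥ 0: a = 10
  b ≥ 0: b = 0 (binding)
Binding constraints: C1, b ≥ 0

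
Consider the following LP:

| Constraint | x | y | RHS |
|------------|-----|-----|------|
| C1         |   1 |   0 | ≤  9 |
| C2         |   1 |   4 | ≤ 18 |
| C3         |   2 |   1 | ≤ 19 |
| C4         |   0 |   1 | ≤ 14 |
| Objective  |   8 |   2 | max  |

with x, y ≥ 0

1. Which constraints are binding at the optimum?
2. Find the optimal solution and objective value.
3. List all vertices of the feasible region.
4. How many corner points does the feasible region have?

1. C1, C3
2. x = 9, y = 1, z = 74
3. (0, 0), (9, 0), (9, 1), (8.286, 2.429), (0, 4.5)
4. 5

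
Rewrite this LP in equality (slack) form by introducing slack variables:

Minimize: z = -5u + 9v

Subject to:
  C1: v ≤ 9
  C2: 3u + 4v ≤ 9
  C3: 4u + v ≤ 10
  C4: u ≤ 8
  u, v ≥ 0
min z = -5u + 9v

s.t.
  v + s1 = 9
  3u + 4v + s2 = 9
  4u + v + s3 = 10
  u + s4 = 8
  u, v, s1, s2, s3, s4 ≥ 0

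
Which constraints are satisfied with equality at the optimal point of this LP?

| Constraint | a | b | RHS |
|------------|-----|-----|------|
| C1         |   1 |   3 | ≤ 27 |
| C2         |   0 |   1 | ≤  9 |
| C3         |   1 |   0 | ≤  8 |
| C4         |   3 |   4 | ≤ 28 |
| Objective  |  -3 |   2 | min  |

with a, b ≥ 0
Optimal: a = 8, b = 0
Slack at optimum:
  C1: slack = 19
  C2: slack = 9
  C3: slack = 0 (binding)
  C4: slack = 4
  a ≥ 0: a = 8
  b ≥ 0: b = 0 (binding)
Binding constraints: C3, b ≥ 0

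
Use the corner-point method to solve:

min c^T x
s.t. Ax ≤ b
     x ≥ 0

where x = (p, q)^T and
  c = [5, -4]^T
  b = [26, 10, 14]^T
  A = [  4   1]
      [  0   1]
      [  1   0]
Each vertex is the intersection of two constraint boundaries that also satisfies all remaining constraints:
  p = 0 and q = 0 → (0, 0)
  4p + q = 26 and q = 0 → (6.5, 0)
  4p + q = 26 and q = 10 → (4, 10)
  q = 10 and p = 0 → (0, 10)

Evaluating z = 5p - 4q at each vertex:
  (0, 0): z = 0
  (6.5, 0): z = 32.5
  (4, 10): z = -20
  (0, 10): z = -40

The minimum is at (0, 10) with z = -40.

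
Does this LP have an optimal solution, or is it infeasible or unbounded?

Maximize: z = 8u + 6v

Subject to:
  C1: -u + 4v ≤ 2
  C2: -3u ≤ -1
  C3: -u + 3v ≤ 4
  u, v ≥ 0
Feasible point: (1, 0) satisfies every constraint, so the LP is feasible.
Direction d = (1, 0): for each constraint row a, a·d ≤ 0 —
  (-1)(1) + (4)(0) = -1 ≤ 0
  (-3)(1) + (0)(0) = -3 ≤ 0
  (-1)(1) + (3)(0) = -1 ≤ 0
and d ≥ 0, so (1, 0) + t·d stays feasible for every t ≥ 0. Along this ray z = 8u + 6v changes by 8 per unit t, so z → +∞.

Unbounded: there is a feasible ray along which z → +∞.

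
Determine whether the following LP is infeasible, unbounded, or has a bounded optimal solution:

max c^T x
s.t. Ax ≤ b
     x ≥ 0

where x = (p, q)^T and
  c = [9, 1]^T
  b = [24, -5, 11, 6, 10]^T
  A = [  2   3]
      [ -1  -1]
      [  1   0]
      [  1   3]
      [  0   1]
The point (6, 0) satisfies every constraint, so the LP is feasible; the constraints give p ≤ 11 and q ≤ 10, which with p, q ≥ 0 keep the feasible region inside a bounded box. A feasible, bounded LP attains a finite optimum at a vertex.

Evaluating z = 9p + q at each vertex:
  (5, 0): z = 45
  (6, 0): z = 54
  (4.5, 0.5): z = 41

The LP has an optimal solution: (6, 0) with z = 54.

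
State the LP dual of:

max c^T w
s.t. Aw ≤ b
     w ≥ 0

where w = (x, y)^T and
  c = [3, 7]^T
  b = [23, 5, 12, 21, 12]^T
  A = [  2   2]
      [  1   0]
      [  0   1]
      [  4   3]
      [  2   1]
Minimize: z = 23y1 + 5y2 + 12y3 + 21y4 + 12y5

Subject to:
  C1: -2y1 - y2 - 4y4 - 2y5 ≤ -3
  C2: -2y1 - y3 - 3y4 - y5 ≤ -7
  y1, y2, y3, y4, y5 ≥ 0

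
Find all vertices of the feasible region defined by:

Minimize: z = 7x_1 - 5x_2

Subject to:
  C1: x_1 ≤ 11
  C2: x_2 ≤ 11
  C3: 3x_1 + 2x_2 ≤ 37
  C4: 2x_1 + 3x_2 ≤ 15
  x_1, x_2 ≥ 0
Each vertex is the intersection of two constraint boundaries that also satisfies all remaining constraints:
  x_1 = 0 and x_2 = 0 → (0, 0)
  2x_1 + 3x_2 = 15 and x_2 = 0 → (7.5, 0)
  2x_1 + 3x_2 = 15 and x_1 = 0 → (0, 5)

Vertices: (0, 0), (7.5, 0), (0, 5)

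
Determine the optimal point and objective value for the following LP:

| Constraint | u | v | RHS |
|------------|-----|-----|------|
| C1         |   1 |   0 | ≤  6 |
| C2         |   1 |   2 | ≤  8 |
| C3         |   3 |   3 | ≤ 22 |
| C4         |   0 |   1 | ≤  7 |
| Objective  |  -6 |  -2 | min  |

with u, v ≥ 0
Each vertex is the intersection of two constraint boundaries that also satisfies all remaining constraints:
  u = 0 and v = 0 → (0, 0)
  u = 6 and v = 0 → (6, 0)
  u = 6 and u + 2v = 8 → (6, 1)
  u + 2v = 8 and u = 0 → (0, 4)

Evaluating z = -6u - 2v at each vertex:
  (0, 0): z = 0
  (6, 0): z = -36
  (6, 1): z = -38
  (0, 4): z = -8

The minimum is at (6, 1) with z = -38.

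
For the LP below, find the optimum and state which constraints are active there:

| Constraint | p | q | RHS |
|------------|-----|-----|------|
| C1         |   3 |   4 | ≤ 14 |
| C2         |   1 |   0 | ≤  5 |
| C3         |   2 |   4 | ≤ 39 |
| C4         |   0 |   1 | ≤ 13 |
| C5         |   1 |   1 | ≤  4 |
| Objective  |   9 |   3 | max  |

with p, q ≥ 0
Optimal: p = 4, q = 0
Slack at optimum:
  C1: slack = 2
  C2: slack = 1
  C3: slack = 31
  C4: slack = 13
  C5: slack = 0 (binding)
  p ≥ 0: p = 4
  q ≥ 0: q = 0 (binding)
Binding constraints: C5, q ≥ 0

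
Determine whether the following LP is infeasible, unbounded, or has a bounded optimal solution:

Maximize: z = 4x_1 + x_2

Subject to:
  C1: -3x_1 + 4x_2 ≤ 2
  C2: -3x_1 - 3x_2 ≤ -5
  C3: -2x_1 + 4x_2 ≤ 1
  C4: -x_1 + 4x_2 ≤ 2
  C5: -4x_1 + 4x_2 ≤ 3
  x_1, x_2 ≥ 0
Feasible point: (2, 0) satisfies every constraint, so the LP is feasible.
Direction d = (1, 0): for each constraint row a, a·d ≤ 0 —
  (-3)(1) + (4)(0) = -3 ≤ 0
  (-3)(1) + (-3)(0) = -3 ≤ 0
  (-2)(1) + (4)(0) = -2 ≤ 0
  (-1)(1) + (4)(0) = -1 ≤ 0
  (-4)(1) + (4)(0) = -4 ≤ 0
and d ≥ 0, so (2, 0) + t·d stays feasible for every t ≥ 0. Along this ray z = 4x_1 + x_2 changes by 4 per unit t, so z → +∞.

The LP is unbounded; z can be made arbitrarily large.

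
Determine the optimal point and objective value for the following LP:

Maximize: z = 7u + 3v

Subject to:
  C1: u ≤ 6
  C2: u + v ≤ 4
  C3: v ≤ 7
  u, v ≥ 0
Each vertex is the intersection of two constraint boundaries that also satisfies all remaining constraints:
  u = 0 and v = 0 → (0, 0)
  u + v = 4 and v = 0 → (4, 0)
  u + v = 4 and u = 0 → (0, 4)

Evaluating z = 7u + 3v at each vertex:
  (0, 0): z = 0
  (4, 0): z = 28
  (0, 4): z = 12

The maximum is at (4, 0) with z = 28.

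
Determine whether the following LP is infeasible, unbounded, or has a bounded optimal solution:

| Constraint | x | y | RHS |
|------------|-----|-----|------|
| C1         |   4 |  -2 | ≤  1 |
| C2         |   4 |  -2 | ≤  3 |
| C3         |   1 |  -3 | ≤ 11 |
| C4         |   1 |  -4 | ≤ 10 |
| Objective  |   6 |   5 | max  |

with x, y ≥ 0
Feasible point: (0, 0) satisfies every constraint, so the LP is feasible.
Direction d = (0, 1): for each constraint row a, a·d ≤ 0 —
  (4)(0) + (-2)(1) = -2 ≤ 0
  (4)(0) + (-2)(1) = -2 ≤ 0
  (1)(0) + (-3)(1) = -3 ≤ 0
  (1)(0) + (-4)(1) = -4 ≤ 0
and d ≥ 0, so (0, 0) + t·d stays feasible for every t ≥ 0. Along this ray z = 6x + 5y changes by 5 per unit t, so z → +∞.

Unbounded: there is a feasible ray along which z → +∞.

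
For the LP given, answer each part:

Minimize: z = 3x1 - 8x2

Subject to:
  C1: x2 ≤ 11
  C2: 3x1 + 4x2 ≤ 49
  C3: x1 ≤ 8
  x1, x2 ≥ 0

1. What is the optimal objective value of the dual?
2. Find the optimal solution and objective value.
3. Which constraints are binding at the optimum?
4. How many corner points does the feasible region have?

1. -88 (by strong duality, equal to the primal optimum)
2. x1 = 0, x2 = 11, z = -88
3. C1, x1 ≥ 0
4. 5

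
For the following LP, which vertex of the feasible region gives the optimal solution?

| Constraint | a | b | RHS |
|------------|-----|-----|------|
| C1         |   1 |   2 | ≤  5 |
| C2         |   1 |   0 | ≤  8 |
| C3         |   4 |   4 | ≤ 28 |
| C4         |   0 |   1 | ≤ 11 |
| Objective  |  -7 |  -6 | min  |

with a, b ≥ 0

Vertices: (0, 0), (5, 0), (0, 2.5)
(5, 0) with z = -35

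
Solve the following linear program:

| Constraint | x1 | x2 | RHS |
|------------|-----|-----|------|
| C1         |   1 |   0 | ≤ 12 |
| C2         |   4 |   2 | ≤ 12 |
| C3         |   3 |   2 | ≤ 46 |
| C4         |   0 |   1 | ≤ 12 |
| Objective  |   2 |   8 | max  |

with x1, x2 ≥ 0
Each vertex is the intersection of two constraint boundaries that also satisfies all remaining constraints:
  x1 = 0 and x2 = 0 → (0, 0)
  4x1 + 2x2 = 12 and x2 = 0 → (3, 0)
  4x1 + 2x2 = 12 and x1 = 0 → (0, 6)

Evaluating z = 2x1 + 8x2 at each vertex:
  (0, 0): z = 0
  (3, 0): z = 6
  (0, 6): z = 48

The maximum is at (0, 6) with z = 48.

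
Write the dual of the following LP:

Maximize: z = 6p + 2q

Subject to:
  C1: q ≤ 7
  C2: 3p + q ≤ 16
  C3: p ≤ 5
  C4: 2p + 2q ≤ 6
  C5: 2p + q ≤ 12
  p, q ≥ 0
Minimize: z = 7y1 + 16y2 + 5y3 + 6y4 + 12y5

Subject to:
  C1: -3y2 - y3 - 2y4 - 2y5 ≤ -6
  C2: -y1 - y2 - 2y4 - y5 ≤ -2
  y1, y2, y3, y4, y5 ≥ 0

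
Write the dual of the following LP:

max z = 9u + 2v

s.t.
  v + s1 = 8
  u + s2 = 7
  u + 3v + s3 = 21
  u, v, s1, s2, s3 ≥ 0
Minimize: z = 8y1 + 7y2 + 21y3

Subject to:
  C1: -y2 - y3 ≤ -9
  C2: -y1 - 3y3 ≤ -2
  y1, y2, y3 ≥ 0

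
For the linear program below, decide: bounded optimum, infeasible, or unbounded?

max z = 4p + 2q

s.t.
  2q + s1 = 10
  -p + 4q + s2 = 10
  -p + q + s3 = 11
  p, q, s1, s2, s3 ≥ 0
Feasible point: (0, 0) satisfies every constraint, so the LP is feasible.
Direction d = (1, 0): for each constraint row a, a·d ≤ 0 —
  (0)(1) + (2)(0) = 0 ≤ 0
  (-1)(1) + (4)(0) = -1 ≤ 0
  (-1)(1) + (1)(0) = -1 ≤ 0
and d ≥ 0, so (0, 0) + t·d stays feasible for every t ≥ 0. Along this ray z = 4p + 2q changes by 4 per unit t, so z → +∞.

The LP is unbounded; z can be made arbitrarily large.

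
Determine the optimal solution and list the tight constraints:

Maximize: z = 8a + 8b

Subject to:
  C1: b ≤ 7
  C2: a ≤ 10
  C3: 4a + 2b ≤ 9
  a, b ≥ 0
Optimal: a = 0, b = 4.5
Slack at optimum:
  C1: slack = 2.5
  C2: slack = 10
  C3: slack = 0 (binding)
  a ≥ 0: a = 0 (binding)
  b ≥ 0: b = 4.5
Binding constraints: C3, a ≥ 0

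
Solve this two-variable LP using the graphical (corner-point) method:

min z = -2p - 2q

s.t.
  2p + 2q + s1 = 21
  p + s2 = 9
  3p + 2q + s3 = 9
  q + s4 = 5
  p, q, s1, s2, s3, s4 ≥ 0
Each vertex is the intersection of two constraint boundaries that also satisfies all remaining constraints:
  p = 0 and q = 0 → (0, 0)
  3p + 2q = 9 and q = 0 → (3, 0)
  3p + 2q = 9 and p = 0 → (0, 4.5)

Evaluating z = -2p - 2q at each vertex:
  (0, 0): z = 0
  (3, 0): z = -6
  (0, 4.5): z = -9

The minimum is at (0, 4.5) with z = -9.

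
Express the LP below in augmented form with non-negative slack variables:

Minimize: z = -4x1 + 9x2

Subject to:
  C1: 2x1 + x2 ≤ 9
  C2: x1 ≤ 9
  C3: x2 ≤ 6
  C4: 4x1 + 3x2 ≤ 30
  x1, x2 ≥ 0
min z = -4x1 + 9x2

s.t.
  2x1 + x2 + s1 = 9
  x1 + s2 = 9
  x2 + s3 = 6
  4x1 + 3x2 + s4 = 30
  x1, x2, s1, s2, s3, s4 ≥ 0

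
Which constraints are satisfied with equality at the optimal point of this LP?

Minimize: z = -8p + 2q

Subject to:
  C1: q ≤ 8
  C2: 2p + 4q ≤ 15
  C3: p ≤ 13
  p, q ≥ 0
Optimal: p = 7.5, q = 0
Binding: C2, q ≥ 0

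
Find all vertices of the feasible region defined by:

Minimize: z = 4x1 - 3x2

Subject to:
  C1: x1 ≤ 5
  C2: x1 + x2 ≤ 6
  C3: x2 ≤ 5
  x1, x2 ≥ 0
Each vertex is the intersection of two constraint boundaries that also satisfies all remaining constraints:
  x1 = 0 and x2 = 0 → (0, 0)
  x1 = 5 and x2 = 0 → (5, 0)
  x1 = 5 and x1 + x2 = 6 → (5, 1)
  x1 + x2 = 6 and x2 = 5 → (1, 5)
  x2 = 5 and x1 = 0 → (0, 5)

Vertices: (0, 0), (5, 0), (5, 1), (1, 5), (0, 5)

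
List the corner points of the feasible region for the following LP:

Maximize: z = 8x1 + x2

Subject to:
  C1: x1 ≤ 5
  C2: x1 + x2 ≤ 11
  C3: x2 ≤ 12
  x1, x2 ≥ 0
Each vertex is the intersection of two constraint boundaries that also satisfies all remaining constraints:
  x1 = 0 and x2 = 0 → (0, 0)
  x1 = 5 and x2 = 0 → (5, 0)
  x1 = 5 and x1 + x2 = 11 → (5, 6)
  x1 + x2 = 11 and x1 = 0 → (0, 11)

Vertices: (0, 0), (5, 0), (5, 6), (0, 11)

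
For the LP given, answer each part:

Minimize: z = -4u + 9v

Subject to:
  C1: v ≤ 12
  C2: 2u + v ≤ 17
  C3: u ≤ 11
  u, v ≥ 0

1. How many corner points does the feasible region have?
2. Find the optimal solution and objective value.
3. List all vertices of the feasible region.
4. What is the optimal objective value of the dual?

1. 4
2. u = 8.5, v = 0, z = -34
3. (0, 0), (8.5, 0), (2.5, 12), (0, 12)
4. -34 (by strong duality, equal to the primal optimum)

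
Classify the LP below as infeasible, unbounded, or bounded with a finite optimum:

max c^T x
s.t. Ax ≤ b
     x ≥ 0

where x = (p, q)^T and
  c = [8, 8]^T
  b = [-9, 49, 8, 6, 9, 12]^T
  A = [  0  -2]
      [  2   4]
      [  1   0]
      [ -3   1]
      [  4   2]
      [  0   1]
The point (0, 4.5) satisfies every constraint, so the LP is feasible; the constraints give p ≤ 8 and q ≤ 12, which with p, q ≥ 0 keep the feasible region inside a bounded box. A feasible, bounded LP attains a finite optimum at a vertex.

Feasible with finite optimum z* = 36 at (0, 4.5).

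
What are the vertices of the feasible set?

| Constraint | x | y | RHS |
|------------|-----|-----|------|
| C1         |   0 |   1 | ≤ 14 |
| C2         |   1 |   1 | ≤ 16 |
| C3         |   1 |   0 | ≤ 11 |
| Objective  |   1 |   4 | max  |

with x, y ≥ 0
Each vertex is the intersection of two constraint boundaries that also satisfies all remaining constraints:
  x = 0 and y = 0 → (0, 0)
  x = 11 and y = 0 → (11, 0)
  x + y = 16 and x = 11 → (11, 5)
  y = 14 and x + y = 16 → (2, 14)
  y = 14 and x = 0 → (0, 14)

Vertices: (0, 0), (11, 0), (11, 5), (2, 14), (0, 14)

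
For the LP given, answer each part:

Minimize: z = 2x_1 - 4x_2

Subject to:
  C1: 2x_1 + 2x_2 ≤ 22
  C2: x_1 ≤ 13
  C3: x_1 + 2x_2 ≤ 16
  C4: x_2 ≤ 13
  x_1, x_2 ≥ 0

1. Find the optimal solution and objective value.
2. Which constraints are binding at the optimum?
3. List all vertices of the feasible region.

1. x_1 = 0, x_2 = 8, z = -32
2. C3, x_1 ≥ 0
3. (0, 0), (11, 0), (6, 5), (0, 8)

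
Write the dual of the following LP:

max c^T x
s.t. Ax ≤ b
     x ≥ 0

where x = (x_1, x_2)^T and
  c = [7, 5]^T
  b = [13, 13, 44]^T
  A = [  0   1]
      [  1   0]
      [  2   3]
Minimize: z = 13y1 + 13y2 + 44y3

Subject to:
  C1: -y2 - 2y3 ≤ -7
  C2: -y1 - 3y3 ≤ -5
  y1, y2, y3 ≥ 0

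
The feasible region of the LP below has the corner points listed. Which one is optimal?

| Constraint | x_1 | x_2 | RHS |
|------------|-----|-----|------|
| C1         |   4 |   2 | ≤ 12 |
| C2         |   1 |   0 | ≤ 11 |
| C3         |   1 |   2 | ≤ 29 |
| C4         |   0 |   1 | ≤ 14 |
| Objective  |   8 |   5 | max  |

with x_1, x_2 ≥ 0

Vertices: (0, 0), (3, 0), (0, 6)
(0, 6) with z = 30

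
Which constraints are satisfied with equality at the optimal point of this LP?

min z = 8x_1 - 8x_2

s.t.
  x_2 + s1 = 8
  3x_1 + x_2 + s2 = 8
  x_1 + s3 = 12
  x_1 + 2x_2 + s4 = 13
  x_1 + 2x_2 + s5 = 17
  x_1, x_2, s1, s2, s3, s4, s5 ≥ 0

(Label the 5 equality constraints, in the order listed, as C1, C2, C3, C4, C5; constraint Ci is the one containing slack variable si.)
Optimal: x_1 = 0, x_2 = 6.5
Binding: C4, x_1 ≥ 0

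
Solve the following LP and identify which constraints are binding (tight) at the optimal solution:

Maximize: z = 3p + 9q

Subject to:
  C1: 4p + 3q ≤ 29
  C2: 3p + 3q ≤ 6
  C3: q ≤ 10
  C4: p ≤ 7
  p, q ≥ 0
Optimal: p = 0, q = 2
Binding: C2, p ≥ 0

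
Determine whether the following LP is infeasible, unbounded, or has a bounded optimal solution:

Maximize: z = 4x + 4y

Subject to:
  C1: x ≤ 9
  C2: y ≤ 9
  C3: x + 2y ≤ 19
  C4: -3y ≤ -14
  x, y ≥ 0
The point (9, 5) satisfies every constraint, so the LP is feasible; the constraints give x ≤ 9 and y ≤ 9, which with x, y ≥ 0 keep the feasible region inside a bounded box. A feasible, bounded LP attains a finite optimum at a vertex.

The LP has an optimal solution: (9, 5) with z = 56.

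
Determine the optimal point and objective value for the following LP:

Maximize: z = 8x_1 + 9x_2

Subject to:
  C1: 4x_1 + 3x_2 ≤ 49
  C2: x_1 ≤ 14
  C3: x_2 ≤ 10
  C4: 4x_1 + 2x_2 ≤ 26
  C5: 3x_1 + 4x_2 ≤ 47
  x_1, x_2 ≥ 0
x_1 = 1.5, x_2 = 10, z = 102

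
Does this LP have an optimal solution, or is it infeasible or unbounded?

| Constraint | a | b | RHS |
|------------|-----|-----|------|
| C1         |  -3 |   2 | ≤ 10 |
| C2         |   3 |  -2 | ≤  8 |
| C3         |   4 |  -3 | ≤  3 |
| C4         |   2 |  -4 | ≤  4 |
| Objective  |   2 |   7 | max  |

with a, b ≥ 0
Feasible point: (0, 0) satisfies every constraint, so the LP is feasible.
Direction d = (2, 3): for each constraint row a, a·d ≤ 0 —
  (-3)(2) + (2)(3) = 0 ≤ 0
  (3)(2) + (-2)(3) = 0 ≤ 0
  (4)(2) + (-3)(3) = -1 ≤ 0
  (2)(2) + (-4)(3) = -8 ≤ 0
and d ≥ 0, so (0, 0) + t·d stays feasible for every t ≥ 0. Along this ray z = 2a + 7b changes by 25 per unit t, so z → +∞.

Unbounded — the objective can increase without bound over the feasible region.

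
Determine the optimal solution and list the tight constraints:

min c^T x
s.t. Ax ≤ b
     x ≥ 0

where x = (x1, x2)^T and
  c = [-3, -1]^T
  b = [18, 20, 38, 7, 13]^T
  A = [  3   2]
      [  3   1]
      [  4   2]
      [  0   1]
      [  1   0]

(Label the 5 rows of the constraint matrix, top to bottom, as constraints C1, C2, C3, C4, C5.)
Optimal: x1 = 6, x2 = 0
Slack at optimum:
  C1: slack = 0 (binding)
  C2: slack = 2
  C3: slack = 14
  C4: slack = 7
  C5: slack = 7
  x1 ≥ 0: x1 = 6
  x2 ≥ 0: x2 = 0 (binding)
Binding constraints: C1, x2 ≥ 0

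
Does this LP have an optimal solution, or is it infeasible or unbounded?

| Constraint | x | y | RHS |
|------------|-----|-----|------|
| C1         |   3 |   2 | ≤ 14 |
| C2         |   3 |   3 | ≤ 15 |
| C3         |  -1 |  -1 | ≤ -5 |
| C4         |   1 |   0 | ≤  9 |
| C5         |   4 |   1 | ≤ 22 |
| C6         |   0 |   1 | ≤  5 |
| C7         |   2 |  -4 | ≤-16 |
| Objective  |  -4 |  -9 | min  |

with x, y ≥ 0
The point (0, 5) satisfies every constraint, so the LP is feasible; the constraints give x ≤ 9 and y ≤ 5, which with x, y ≥ 0 keep the feasible region inside a bounded box. A feasible, bounded LP attains a finite optimum at a vertex.

Evaluating z = -4x - 9y at each vertex:
  (0.6667, 4.333): z = -41.67
  (0, 5): z = -45

Feasible with finite optimum z* = -45 at (0, 5).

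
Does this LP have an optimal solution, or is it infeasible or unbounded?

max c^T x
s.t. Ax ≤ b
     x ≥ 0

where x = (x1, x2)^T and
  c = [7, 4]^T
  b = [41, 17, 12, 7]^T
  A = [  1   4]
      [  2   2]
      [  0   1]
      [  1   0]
The point (7, 1.5) satisfies every constraint, so the LP is feasible; the constraints give x1 ≤ 7 and x2 ≤ 12, which with x1, x2 ≥ 0 keep the feasible region inside a bounded box. A feasible, bounded LP attains a finite optimum at a vertex.

Evaluating z = 7x1 + 4x2 at each vertex:
  (0, 0): z = 0
  (7, 0): z = 49
  (7, 1.5): z = 55
  (0, 8.5): z = 34

Feasible with finite optimum z* = 55 at (7, 1.5).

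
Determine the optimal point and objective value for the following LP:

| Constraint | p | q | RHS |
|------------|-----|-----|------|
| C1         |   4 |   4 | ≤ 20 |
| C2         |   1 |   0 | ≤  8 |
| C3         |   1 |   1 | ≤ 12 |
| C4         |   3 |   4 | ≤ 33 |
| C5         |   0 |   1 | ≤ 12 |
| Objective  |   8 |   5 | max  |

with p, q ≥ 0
Each vertex is the intersection of two constraint boundaries that also satisfies all remaining constraints:
  p = 0 and q = 0 → (0, 0)
  4p + 4q = 20 and q = 0 → (5, 0)
  4p + 4q = 20 and p = 0 → (0, 5)

Evaluating z = 8p + 5q at each vertex:
  (0, 0): z = 0
  (5, 0): z = 40
  (0, 5): z = 25

The maximum is at (5, 0) with z = 40.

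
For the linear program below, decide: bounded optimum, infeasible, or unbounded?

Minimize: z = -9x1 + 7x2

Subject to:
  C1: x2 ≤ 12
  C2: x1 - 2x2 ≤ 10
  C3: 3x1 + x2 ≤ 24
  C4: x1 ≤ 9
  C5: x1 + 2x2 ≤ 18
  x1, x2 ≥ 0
The point (8, 0) satisfies every constraint, so the LP is feasible; the constraints give x1 ≤ 9 and x2 ≤ 12, which with x1, x2 ≥ 0 keep the feasible region inside a bounded box. A feasible, bounded LP attains a finite optimum at a vertex.

Evaluating z = -9x1 + 7x2 at each vertex:
  (0, 0): z = 0
  (8, 0): z = -72
  (6, 6): z = -12
  (0, 9): z = 63

Feasible with finite optimum z* = -72 at (8, 0).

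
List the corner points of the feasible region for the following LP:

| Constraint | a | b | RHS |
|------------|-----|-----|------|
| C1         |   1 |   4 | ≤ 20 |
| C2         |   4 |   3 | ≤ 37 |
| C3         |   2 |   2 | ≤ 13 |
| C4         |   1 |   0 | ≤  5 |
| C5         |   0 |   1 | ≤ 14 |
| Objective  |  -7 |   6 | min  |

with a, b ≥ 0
Each vertex is the intersection of two constraint boundaries that also satisfies all remaining constraints:
  a = 0 and b = 0 → (0, 0)
  a = 5 and b = 0 → (5, 0)
  2a + 2b = 13 and a = 5 → (5, 1.5)
  a + 4b = 20 and 2a + 2b = 13 → (2, 4.5)
  a + 4b = 20 and a = 0 → (0, 5)

Vertices: (0, 0), (5, 0), (5, 1.5), (2, 4.5), (0, 5)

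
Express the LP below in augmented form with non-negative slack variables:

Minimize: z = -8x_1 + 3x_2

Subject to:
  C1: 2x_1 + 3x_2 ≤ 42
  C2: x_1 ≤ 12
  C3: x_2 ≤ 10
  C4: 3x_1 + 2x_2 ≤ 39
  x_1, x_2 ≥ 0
min z = -8x_1 + 3x_2

s.t.
  2x_1 + 3x_2 + s1 = 42
  x_1 + s2 = 12
  x_2 + s3 = 10
  3x_1 + 2x_2 + s4 = 39
  x_1, x_2, s1, s2, s3, s4 ≥ 0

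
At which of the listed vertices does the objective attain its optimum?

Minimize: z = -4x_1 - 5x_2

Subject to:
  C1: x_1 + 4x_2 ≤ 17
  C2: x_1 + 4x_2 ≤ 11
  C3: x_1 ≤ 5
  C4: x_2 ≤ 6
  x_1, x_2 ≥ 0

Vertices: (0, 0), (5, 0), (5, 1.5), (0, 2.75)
(5, 1.5) with z = -27.5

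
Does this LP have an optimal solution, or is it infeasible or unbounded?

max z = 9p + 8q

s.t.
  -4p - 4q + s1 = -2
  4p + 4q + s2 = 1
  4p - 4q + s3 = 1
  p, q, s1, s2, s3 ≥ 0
The row 4p + 4q + s2 = 1 with s2 ≥ 0 requires 4p + 4q ≤ 1, while the row -4p - 4q + s1 = -2 with s1 ≥ 0 is equivalent to 4p + 4q ≥ 2. Together they would need 2 ≤ 4p + 4q ≤ 1, which is impossible since 2 > 1. No point satisfies all constraints.

Infeasible: no point satisfies all constraints simultaneously.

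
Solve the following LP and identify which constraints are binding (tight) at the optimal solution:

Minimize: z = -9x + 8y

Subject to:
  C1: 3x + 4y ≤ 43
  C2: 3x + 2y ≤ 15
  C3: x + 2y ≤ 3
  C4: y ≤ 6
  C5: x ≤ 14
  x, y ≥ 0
Optimal: x = 3, y = 0
Slack at optimum:
  C1: slack = 34
  C2: slack = 6
  C3: slack = 0 (binding)
  C4: slack = 6
  C5: slack = 11
  x ≥ 0: x = 3
  y ≥ 0: y = 0 (binding)
Binding constraints: C3, y ≥ 0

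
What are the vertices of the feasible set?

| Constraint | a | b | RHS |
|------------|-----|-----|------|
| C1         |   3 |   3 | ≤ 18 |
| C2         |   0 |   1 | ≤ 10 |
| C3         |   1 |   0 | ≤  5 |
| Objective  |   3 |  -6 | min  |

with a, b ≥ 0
Each vertex is the intersection of two constraint boundaries that also satisfies all remaining constraints:
  a = 0 and b = 0 → (0, 0)
  a = 5 and b = 0 → (5, 0)
  3a + 3b = 18 and a = 5 → (5, 1)
  3a + 3b = 18 and a = 0 → (0, 6)

Vertices: (0, 0), (5, 0), (5, 1), (0, 6)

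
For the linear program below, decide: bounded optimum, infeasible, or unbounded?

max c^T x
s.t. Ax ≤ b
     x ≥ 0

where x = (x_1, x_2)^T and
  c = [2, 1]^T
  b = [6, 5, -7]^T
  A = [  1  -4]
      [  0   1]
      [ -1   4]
One constraint requires x_1 - 4x_2 ≤ 6, while the constraint -x_1 + 4x_2 ≤ -7 is equivalent to x_1 - 4x_2 ≥ 7. Together they would need 7 ≤ x_1 - 4x_2 ≤ 6, which is impossible since 7 > 6. No point satisfies all constraints.

Infeasible: no point satisfies all constraints simultaneously.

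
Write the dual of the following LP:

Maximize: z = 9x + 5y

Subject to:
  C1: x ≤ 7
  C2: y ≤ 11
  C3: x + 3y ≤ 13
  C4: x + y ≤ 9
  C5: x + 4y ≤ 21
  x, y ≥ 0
Minimize: z = 7y1 + 11y2 + 13y3 + 9y4 + 21y5

Subject to:
  C1: -y1 - y3 - y4 - y5 ≤ -9
  C2: -y2 - 3y3 - y4 - 4y5 ≤ -5
  y1, y2, y3, y4, y5 ≥ 0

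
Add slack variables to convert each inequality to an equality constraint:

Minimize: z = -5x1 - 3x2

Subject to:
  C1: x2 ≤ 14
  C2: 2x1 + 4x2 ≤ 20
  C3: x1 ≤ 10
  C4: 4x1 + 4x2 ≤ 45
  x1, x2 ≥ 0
min z = -5x1 - 3x2

s.t.
  x2 + s1 = 14
  2x1 + 4x2 + s2 = 20
  x1 + s3 = 10
  4x1 + 4x2 + s4 = 45
  x1, x2, s1, s2, s3, s4 ≥ 0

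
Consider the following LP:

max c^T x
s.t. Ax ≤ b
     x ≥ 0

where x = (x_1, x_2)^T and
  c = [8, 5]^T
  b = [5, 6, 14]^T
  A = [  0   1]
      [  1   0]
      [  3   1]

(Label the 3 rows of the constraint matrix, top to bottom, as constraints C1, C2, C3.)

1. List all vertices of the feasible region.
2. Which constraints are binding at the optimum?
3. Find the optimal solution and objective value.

1. (0, 0), (4.667, 0), (3, 5), (0, 5)
2. C1, C3
3. x_1 = 3, x_2 = 5, z = 49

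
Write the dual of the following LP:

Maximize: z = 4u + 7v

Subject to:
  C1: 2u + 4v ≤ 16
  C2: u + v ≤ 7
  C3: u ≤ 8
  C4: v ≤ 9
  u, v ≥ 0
Minimize: z = 16y1 + 7y2 + 8y3 + 9y4

Subject to:
  C1: -2y1 - y2 - y3 ≤ -4
  C2: -4y1 - y2 - y4 ≤ -7
  y1, y2, y3, y4 ≥ 0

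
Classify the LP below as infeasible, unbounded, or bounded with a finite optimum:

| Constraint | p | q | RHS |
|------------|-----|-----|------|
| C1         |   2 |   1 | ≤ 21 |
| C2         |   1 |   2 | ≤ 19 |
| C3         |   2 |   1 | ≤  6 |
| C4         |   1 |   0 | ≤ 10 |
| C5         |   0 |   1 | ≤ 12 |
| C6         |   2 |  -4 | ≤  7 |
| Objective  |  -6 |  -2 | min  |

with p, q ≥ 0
The point (3, 0) satisfies every constraint, so the LP is feasible; the constraints give p ≤ 10 and q ≤ 12, which with p, q ≥ 0 keep the feasible region inside a bounded box. A feasible, bounded LP attains a finite optimum at a vertex.

Feasible with finite optimum z* = -18 at (3, 0).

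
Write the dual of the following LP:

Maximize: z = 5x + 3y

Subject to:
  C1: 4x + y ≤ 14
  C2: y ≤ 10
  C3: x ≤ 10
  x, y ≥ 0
Minimize: z = 14y1 + 10y2 + 10y3

Subject to:
  C1: -4y1 - y3 ≤ -5
  C2: -y1 - y2 ≤ -3
  y1, y2, y3 ≥ 0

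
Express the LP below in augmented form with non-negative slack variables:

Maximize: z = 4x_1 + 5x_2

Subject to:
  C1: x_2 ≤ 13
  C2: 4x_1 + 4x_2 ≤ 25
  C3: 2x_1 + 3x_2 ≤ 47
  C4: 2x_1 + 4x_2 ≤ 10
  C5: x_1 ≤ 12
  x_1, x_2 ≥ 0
max z = 4x_1 + 5x_2

s.t.
  x_2 + s1 = 13
  4x_1 + 4x_2 + s2 = 25
  2x_1 + 3x_2 + s3 = 47
  2x_1 + 4x_2 + s4 = 10
  x_1 + s5 = 12
  x_1, x_2, s1, s2, s3, s4, s5 ≥ 0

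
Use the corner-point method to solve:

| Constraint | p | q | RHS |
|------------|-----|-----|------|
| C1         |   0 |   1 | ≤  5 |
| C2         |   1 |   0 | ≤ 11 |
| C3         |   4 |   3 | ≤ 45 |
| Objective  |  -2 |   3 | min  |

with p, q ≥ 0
p = 11, q = 0, z = -22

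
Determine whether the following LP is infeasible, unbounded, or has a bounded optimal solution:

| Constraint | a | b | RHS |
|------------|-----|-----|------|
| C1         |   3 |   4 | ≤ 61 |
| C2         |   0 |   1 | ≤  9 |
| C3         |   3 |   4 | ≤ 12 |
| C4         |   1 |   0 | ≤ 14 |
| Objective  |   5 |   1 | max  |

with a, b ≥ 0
The point (4, 0) satisfies every constraint, so the LP is feasible; the constraints give a ≤ 14 and b ≤ 9, which with a, b ≥ 0 keep the feasible region inside a bounded box. A feasible, bounded LP attains a finite optimum at a vertex.

The LP has an optimal solution: (4, 0) with z = 20.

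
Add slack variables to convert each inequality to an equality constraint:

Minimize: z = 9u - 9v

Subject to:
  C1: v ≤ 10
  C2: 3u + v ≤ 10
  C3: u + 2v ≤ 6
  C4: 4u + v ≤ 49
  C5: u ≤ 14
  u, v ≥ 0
min z = 9u - 9v

s.t.
  v + s1 = 10
  3u + v + s2 = 10
  u + 2v + s3 = 6
  4u + v + s4 = 49
  u + s5 = 14
  u, v, s1, s2, s3, s4, s5 ≥ 0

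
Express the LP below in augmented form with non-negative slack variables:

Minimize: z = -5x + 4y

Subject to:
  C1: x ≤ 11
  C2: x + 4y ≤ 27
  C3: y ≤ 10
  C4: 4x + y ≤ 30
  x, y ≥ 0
min z = -5x + 4y

s.t.
  x + s1 = 11
  x + 4y + s2 = 27
  y + s3 = 10
  4x + y + s4 = 30
  x, y, s1, s2, s3, s4 ≥ 0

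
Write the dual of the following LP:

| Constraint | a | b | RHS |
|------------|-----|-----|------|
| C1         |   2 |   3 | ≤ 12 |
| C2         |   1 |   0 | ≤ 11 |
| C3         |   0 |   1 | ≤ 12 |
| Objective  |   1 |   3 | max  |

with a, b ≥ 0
Minimize: z = 12y1 + 11y2 + 12y3

Subject to:
  C1: -2y1 - y2 ≤ -1
  C2: -3y1 - y3 ≤ -3
  y1, y2, y3 ≥ 0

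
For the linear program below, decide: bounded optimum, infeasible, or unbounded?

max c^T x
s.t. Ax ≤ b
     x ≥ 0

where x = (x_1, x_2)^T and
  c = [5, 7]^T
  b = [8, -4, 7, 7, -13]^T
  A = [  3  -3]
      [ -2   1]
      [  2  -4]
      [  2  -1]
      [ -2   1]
One constraint requires 2x_1 - x_2 ≤ 7, while the constraint -2x_1 + x_2 ≤ -13 is equivalent to 2x_1 - x_2 ≥ 13. Together they would need 13 ≤ 2x_1 - x_2 ≤ 7, which is impossible since 13 > 7. No point satisfies all constraints.

The feasible region is empty; the LP is infeasible.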